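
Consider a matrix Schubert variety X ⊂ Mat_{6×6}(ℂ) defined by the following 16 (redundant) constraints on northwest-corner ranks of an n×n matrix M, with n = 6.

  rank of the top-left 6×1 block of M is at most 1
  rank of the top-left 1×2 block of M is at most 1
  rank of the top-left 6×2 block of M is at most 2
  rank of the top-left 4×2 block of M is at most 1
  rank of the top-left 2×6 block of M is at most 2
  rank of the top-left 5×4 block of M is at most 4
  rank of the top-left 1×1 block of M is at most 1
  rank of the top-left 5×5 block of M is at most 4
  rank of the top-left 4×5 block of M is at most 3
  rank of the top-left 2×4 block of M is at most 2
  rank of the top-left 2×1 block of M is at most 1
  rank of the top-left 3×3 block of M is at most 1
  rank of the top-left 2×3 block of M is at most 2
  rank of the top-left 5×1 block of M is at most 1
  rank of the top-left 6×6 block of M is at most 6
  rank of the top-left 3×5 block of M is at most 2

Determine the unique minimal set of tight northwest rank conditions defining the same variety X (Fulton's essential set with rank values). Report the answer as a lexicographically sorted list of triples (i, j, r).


Rank table r_w(6×6) implied by the 16 constraints:

  R[1]: 1, 1, 1, 1, 1, 1
  R[2]: 1, 1, 1, 2, 2, 2
  R[3]: 1, 1, 1, 2, 2, 3
  R[4]: 1, 1, 2, 3, 3, 4
  R[5]: 1, 2, 3, 4, 4, 5
  R[6]: 1, 2, 3, 4, 5, 6

the unique w with this rank table is (1, 4, 6, 3, 2, 5).

Fulton essential set (3 of the 6 Rothe cells):

[(3, 3, 1), (3, 5, 2), (4, 2, 1)]


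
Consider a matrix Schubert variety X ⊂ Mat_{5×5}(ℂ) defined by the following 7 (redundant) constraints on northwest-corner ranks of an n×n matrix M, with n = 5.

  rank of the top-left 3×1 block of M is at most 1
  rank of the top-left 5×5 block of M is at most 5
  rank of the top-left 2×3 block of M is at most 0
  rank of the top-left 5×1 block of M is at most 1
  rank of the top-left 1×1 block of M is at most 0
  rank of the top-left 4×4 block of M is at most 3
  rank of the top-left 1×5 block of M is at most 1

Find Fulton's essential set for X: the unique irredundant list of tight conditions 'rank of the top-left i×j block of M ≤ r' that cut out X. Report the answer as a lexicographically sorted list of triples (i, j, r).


The tightest implied rank at each (i,j), from the 7 conditions:

  0, 0, 0, 1, 1
  0, 0, 0, 1, 2
  1, 1, 1, 2, 3
  1, 2, 2, 3, 4
  1, 2, 3, 4, 5

so w = (4, 5, 1, 2, 3).

|D(w)|=6, |Ess(w)|=1:

[(2, 3, 0)]


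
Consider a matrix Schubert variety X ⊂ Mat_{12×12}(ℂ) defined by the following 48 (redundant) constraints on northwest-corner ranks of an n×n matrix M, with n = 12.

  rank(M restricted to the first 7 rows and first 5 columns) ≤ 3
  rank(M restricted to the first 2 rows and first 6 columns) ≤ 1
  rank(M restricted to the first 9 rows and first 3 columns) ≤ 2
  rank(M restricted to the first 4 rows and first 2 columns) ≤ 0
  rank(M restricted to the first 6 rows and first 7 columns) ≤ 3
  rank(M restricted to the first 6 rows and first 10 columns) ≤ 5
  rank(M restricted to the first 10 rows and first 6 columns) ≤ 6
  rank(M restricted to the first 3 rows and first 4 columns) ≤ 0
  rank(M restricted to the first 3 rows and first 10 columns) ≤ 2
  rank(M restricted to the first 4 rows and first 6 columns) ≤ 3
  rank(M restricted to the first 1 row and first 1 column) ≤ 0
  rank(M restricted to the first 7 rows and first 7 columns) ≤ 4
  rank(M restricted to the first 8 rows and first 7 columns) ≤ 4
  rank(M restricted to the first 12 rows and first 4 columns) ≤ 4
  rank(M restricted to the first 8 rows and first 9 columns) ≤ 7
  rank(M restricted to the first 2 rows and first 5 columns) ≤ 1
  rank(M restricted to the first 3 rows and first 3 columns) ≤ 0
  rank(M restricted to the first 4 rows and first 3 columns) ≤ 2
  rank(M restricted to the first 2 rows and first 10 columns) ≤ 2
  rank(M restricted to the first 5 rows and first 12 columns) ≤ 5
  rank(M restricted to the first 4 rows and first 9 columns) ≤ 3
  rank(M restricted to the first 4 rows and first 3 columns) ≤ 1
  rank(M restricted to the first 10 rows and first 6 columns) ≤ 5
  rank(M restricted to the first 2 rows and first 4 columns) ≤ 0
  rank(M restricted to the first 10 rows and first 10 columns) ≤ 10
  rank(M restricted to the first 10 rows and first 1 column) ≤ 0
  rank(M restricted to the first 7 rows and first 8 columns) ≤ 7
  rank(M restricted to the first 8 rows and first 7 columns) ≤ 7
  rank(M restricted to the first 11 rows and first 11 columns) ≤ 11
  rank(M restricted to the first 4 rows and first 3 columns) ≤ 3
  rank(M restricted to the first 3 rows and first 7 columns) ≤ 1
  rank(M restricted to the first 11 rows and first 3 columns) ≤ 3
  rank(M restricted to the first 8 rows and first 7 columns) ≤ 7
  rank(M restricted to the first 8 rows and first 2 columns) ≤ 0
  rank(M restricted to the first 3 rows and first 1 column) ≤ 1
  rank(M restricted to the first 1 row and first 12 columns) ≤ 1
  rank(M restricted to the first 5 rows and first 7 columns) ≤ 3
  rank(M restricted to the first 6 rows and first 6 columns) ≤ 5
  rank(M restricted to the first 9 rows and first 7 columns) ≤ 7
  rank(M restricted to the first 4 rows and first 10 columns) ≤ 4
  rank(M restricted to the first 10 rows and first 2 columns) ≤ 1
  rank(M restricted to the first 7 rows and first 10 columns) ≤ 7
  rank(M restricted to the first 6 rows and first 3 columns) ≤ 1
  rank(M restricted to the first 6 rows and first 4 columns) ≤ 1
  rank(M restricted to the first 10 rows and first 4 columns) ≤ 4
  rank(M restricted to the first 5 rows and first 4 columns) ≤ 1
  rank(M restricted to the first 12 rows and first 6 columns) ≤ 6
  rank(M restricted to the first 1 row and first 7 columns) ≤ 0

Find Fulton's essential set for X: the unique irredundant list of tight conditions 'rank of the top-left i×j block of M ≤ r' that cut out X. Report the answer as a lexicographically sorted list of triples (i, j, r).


The tightest implied rank at each (i,j), from the 48 conditions:

  0  0  0  0  0  0  0  1  1  1  1  1
  0  0  0  0  1  1  1  2  2  2  2  2
  0  0  0  0  1  1  1  2  2  2  3  3
  0  0  1  1  2  2  2  3  3  3  4  4
  0  0  1  1  2  3  3  4  4  4  5  5
  0  0  1  1  2  3  3  4  5  5  6  6
  0  0  1  2  3  4  4  5  6  6  7  7
  0  0  1  2  3  4  4  5  6  7  8  8
  0  1  2  3  4  5  5  6  7  8  9  9
  0  1  2  3  4  5  6  7  8  9  10  10
  1  2  3  4  5  6  7  8  9  10  11  11
  1  2  3  4  5  6  7  8  9  10  11  12

second differences of R give the permutation w = (8, 5, 11, 3, 6, 9, 4, 10, 2, 7, 1, 12).

Rothe diagram D(w) (35 cells), 9 SE-corners (essential conditions):

[(1, 7, 0), (3, 4, 0), (3, 7, 1), (3, 10, 2), (6, 4, 1), (6, 7, 3), (8, 2, 0), (8, 7, 4), (10, 1, 0)]


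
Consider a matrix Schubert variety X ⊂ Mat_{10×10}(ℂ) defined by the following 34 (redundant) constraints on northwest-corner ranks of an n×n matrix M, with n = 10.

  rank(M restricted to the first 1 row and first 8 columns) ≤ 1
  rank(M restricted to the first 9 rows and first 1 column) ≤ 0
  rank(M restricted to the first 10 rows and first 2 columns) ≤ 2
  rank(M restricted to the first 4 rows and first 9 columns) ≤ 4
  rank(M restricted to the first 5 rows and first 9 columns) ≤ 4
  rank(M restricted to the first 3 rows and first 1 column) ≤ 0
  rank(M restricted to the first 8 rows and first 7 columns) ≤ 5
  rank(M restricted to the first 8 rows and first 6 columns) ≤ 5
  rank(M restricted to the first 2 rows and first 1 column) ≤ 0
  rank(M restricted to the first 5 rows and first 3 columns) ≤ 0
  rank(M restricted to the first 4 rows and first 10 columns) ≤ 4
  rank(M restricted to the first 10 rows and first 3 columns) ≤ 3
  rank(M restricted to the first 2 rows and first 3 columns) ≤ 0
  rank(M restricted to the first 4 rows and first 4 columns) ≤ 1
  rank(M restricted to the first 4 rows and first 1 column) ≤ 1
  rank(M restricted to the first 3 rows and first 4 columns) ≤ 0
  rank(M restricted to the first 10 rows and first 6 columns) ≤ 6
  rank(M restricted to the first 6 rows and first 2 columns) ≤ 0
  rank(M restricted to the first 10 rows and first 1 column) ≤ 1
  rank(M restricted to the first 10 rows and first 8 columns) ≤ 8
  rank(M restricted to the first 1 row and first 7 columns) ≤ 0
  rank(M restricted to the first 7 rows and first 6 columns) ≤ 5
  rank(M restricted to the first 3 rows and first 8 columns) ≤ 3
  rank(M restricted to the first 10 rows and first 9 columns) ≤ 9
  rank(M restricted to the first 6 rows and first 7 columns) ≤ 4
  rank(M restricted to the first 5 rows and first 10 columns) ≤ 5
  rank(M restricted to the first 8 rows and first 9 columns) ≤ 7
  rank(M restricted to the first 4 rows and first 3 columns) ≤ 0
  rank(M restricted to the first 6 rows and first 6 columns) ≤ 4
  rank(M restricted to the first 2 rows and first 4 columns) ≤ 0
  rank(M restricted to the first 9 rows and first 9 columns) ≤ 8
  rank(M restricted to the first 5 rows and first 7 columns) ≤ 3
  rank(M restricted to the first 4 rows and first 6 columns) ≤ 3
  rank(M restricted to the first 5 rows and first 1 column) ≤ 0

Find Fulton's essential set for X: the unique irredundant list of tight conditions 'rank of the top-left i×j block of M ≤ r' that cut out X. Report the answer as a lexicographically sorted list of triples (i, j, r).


Reconstructing r_w from the 34 given conditions:

  row 1: 0  0  0  0  0  0  0  1  1  1
  row 2: 0  0  0  0  1  1  1  2  2  2
  row 3: 0  0  0  0  1  2  2  3  3  3
  row 4: 0  0  0  1  2  3  3  4  4  4
  row 5: 0  0  0  1  2  3  3  4  4  5
  row 6: 0  0  1  2  3  4  4  5  5  6
  row 7: 0  1  2  3  4  5  5  6  6  7
  row 8: 0  1  2  3  4  5  5  6  7  8
  row 9: 0  1  2  3  4  5  6  7  8  9
  row 10: 1  2  3  4  5  6  7  8  9  10

so w = (8, 5, 6, 4, 10, 3, 2, 9, 7, 1).

Rothe diagram D(w) (29 cells), 8 SE-corners (essential conditions):

[(1, 7, 0), (3, 4, 0), (5, 3, 0), (5, 7, 3), (5, 9, 4), (6, 2, 0), (8, 7, 5), (9, 1, 0)]


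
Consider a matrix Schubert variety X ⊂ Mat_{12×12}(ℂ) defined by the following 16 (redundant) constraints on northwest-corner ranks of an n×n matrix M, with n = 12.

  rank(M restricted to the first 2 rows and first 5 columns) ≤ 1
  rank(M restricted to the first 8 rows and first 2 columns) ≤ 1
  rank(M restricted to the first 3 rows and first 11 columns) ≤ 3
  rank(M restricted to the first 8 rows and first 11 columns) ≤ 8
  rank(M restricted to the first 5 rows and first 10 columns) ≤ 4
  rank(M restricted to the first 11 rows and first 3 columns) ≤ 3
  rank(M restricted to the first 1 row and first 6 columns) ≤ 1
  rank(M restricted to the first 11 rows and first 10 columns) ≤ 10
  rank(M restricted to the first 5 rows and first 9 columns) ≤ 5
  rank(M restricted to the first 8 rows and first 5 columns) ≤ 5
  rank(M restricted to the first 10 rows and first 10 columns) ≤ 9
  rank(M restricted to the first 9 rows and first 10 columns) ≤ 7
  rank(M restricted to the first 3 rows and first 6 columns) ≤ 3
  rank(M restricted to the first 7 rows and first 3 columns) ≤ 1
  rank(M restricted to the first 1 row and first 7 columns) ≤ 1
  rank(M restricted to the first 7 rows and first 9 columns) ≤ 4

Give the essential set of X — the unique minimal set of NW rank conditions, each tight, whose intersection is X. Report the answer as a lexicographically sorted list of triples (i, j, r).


The tightest implied rank at each (i,j), from the 16 conditions:

  R[1]: 1  1  1  1  1  1  1  1  1  1  1  1
  R[2]: 1  1  1  1  1  2  2  2  2  2  2  2
  R[3]: 1  1  1  2  2  3  3  3  3  3  3  3
  R[4]: 1  1  1  2  3  4  4  4  4  4  4  4
  R[5]: 1  1  1  2  3  4  4  4  4  4  5  5
  R[6]: 1  1  1  2  3  4  4  4  4  5  6  6
  R[7]: 1  1  1  2  3  4  4  4  4  5  6  7
  R[8]: 1  1  2  3  4  5  5  5  5  6  7  8
  R[9]: 1  2  3  4  5  6  6  6  6  7  8  9
  R[10]: 1  2  3  4  5  6  7  7  7  8  9  10
  R[11]: 1  2  3  4  5  6  7  8  8  9  10  11
  R[12]: 1  2  3  4  5  6  7  8  9  10  11  12

the unique w with this rank table is (1, 6, 4, 5, 11, 10, 12, 3, 2, 7, 8, 9).

ℓ(w)=25; the 5 essential cells (i,j,r):

[(2, 5, 1), (5, 10, 4), (7, 3, 1), (7, 9, 4), (8, 2, 1)]


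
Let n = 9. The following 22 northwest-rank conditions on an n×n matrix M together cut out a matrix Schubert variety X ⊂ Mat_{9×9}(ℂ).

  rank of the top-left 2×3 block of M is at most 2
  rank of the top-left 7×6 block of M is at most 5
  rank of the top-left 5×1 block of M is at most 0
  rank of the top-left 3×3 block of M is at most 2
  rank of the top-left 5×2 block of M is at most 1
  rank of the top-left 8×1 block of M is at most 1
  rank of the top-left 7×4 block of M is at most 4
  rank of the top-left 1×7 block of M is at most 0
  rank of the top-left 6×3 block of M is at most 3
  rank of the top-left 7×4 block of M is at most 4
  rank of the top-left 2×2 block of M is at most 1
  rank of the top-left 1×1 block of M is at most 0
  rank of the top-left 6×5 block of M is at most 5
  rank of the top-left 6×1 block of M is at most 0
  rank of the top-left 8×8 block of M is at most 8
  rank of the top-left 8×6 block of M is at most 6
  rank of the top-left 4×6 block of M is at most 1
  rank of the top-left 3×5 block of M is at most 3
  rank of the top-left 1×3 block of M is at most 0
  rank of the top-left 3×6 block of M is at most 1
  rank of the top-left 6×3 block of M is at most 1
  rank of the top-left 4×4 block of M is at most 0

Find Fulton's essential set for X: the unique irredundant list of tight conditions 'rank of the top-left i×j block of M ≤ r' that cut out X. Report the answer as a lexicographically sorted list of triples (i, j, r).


The tightest implied rank at each (i,j), from the 22 conditions:

  i=1: 0, 0, 0, 0, 0, 0, 0, 1, 1
  i=2: 0, 0, 0, 0, 1, 1, 1, 2, 2
  i=3: 0, 0, 0, 0, 1, 1, 2, 3, 3
  i=4: 0, 0, 0, 0, 1, 1, 2, 3, 4
  i=5: 0, 1, 1, 1, 2, 2, 3, 4, 5
  i=6: 0, 1, 1, 2, 3, 3, 4, 5, 6
  i=7: 1, 2, 2, 3, 4, 4, 5, 6, 7
  i=8: 1, 2, 3, 4, 5, 5, 6, 7, 8
  i=9: 1, 2, 3, 4, 5, 6, 7, 8, 9

reading off 1-entries of Δ²R: w = (8, 5, 7, 9, 2, 4, 1, 3, 6).

Rothe diagram D(w) (24 cells), 5 SE-corners (essential conditions):

[(1, 7, 0), (4, 4, 0), (4, 6, 1), (6, 1, 0), (6, 3, 1)]


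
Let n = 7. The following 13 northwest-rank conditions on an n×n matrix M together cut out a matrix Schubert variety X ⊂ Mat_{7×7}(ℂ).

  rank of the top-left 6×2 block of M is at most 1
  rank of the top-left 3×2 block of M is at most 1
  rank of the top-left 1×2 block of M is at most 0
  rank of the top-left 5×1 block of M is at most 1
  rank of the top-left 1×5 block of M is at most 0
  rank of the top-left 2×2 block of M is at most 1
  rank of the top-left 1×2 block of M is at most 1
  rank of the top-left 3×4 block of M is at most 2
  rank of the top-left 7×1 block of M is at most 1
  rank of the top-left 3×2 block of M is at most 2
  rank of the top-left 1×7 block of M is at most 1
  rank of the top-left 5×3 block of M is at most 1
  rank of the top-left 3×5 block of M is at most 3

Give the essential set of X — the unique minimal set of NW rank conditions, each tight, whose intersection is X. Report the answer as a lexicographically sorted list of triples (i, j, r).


Rank table r_w(7×7) implied by the 13 constraints:

  row 1: 0 0 0 0 0 1 1
  row 2: 1 1 1 1 1 2 2
  row 3: 1 1 1 2 2 3 3
  row 4: 1 1 1 2 3 4 4
  row 5: 1 1 1 2 3 4 5
  row 6: 1 1 2 3 4 5 6
  row 7: 1 2 3 4 5 6 7

reading off 1-entries of Δ²R: w = (6, 1, 4, 5, 7, 3, 2).

Rothe diagram D(w) (12 cells), 3 SE-corners (essential conditions):

[(1, 5, 0), (5, 3, 1), (6, 2, 1)]


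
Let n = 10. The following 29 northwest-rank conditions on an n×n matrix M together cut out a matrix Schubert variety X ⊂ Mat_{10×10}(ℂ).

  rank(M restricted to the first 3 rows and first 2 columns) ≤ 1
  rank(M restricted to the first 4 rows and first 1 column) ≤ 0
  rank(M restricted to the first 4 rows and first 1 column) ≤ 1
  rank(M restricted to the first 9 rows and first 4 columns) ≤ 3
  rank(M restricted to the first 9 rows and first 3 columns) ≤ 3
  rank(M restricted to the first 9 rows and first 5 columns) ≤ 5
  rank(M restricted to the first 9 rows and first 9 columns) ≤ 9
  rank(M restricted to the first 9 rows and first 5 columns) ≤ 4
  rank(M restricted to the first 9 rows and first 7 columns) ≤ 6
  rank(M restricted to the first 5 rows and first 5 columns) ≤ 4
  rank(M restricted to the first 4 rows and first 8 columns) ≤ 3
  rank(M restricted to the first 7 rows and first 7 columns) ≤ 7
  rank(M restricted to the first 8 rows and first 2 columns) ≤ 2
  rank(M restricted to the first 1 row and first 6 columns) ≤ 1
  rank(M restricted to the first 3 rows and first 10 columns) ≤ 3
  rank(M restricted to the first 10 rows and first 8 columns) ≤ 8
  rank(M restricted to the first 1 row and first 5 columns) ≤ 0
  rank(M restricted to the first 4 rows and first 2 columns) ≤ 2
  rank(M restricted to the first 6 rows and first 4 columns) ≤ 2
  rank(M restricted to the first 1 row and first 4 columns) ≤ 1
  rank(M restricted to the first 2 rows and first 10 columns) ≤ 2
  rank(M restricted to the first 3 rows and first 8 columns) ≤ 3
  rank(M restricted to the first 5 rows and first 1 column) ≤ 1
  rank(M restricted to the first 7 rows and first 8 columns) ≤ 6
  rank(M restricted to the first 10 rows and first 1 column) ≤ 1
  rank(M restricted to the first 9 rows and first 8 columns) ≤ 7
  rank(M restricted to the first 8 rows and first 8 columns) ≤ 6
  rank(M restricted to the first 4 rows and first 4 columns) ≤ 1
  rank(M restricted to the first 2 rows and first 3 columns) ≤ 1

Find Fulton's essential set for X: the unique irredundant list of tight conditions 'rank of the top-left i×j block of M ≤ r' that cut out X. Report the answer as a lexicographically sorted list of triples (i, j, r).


The tightest implied rank at each (i,j), from the 29 conditions:

  i=1: 0 0 0 0 0 1 1 1 1 1
  i=2: 0 1 1 1 1 2 2 2 2 2
  i=3: 0 1 1 1 2 3 3 3 3 3
  i=4: 0 1 1 1 2 3 3 3 4 4
  i=5: 1 2 2 2 3 4 4 4 5 5
  i=6: 1 2 2 2 3 4 5 5 6 6
  i=7: 1 2 3 3 4 5 6 6 7 7
  i=8: 1 2 3 3 4 5 6 6 7 8
  i=9: 1 2 3 3 4 5 6 7 8 9
  i=10: 1 2 3 4 5 6 7 8 9 10

giving w = (6, 2, 5, 9, 1, 7, 3, 10, 8, 4) via Δ²R.

Rothe diagram D(w) (19 cells), 7 SE-corners (essential conditions):

[(1, 5, 0), (4, 1, 0), (4, 4, 1), (4, 8, 3), (6, 4, 2), (8, 8, 6), (9, 4, 3)]


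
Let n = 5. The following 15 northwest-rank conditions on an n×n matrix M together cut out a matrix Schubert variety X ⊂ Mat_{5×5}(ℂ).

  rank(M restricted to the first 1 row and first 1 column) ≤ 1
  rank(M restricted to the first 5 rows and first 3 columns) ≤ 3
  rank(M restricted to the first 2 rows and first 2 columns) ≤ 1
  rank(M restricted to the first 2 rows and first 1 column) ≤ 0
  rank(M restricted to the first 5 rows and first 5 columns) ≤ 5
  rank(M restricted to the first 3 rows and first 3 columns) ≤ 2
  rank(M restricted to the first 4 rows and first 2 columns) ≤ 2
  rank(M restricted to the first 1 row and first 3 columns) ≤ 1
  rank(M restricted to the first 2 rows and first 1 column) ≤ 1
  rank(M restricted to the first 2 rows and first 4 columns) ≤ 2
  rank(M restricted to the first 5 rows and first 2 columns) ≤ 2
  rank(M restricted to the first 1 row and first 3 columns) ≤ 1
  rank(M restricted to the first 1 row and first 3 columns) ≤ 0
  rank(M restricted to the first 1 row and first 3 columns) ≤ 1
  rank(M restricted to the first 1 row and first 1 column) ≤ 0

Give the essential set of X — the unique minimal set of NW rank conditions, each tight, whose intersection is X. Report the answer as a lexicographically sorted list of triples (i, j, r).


Recovering R(i,j) via the rank-extension bound from the 15 conditions:

  0 | 0 | 0 | 1 | 1
  0 | 1 | 1 | 2 | 2
  1 | 2 | 2 | 3 | 3
  1 | 2 | 3 | 4 | 4
  1 | 2 | 3 | 4 | 5

second differences of R give the permutation w = (4, 2, 1, 3, 5).

2 SE-corners of the 4-cell Rothe diagram give Ess(w):

[(1, 3, 0), (2, 1, 0)]


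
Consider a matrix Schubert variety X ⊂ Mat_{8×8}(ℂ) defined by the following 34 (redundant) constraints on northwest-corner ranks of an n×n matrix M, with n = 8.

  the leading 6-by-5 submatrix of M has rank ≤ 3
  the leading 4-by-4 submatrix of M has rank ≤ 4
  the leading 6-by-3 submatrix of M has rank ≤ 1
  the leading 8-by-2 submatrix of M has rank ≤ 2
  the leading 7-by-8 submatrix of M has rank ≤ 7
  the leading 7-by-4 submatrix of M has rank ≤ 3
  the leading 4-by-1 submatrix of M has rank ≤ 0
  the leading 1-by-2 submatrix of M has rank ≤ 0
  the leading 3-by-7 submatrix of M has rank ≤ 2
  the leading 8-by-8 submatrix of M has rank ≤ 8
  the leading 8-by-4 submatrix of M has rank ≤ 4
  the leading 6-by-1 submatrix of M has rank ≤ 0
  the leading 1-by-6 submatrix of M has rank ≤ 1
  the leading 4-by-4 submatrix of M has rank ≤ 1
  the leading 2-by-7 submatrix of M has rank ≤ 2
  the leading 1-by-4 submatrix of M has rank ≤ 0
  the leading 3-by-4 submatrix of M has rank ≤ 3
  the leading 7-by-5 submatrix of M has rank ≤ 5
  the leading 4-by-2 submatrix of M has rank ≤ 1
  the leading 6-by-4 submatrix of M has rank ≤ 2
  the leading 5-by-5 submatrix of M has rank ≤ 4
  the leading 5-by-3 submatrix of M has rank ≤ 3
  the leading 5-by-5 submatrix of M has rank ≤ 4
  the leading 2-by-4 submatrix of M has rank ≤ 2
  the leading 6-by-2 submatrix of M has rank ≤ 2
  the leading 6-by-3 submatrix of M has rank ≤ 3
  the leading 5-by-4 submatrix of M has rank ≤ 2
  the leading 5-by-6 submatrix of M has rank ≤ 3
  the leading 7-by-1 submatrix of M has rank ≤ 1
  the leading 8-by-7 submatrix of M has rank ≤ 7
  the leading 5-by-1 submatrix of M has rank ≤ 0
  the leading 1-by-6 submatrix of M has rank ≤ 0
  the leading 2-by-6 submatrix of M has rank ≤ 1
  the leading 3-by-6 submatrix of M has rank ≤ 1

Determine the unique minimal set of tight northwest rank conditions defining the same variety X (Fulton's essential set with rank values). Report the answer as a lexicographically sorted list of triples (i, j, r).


Computing R[i][j] = min implied NW-rank bound (n=8, 34 conditions):

  i=1: 0 0 0 0 0 0 1 1
  i=2: 0 1 1 1 1 1 2 2
  i=3: 0 1 1 1 1 1 2 3
  i=4: 0 1 1 1 2 2 3 4
  i=5: 0 1 1 2 3 3 4 5
  i=6: 0 1 1 2 3 4 5 6
  i=7: 1 2 2 3 4 5 6 7
  i=8: 1 2 3 4 5 6 7 8

the unique w with this rank table is (7, 2, 8, 5, 4, 6, 1, 3).

5 SE-corners of the 19-cell Rothe diagram give Ess(w):

[(1, 6, 0), (3, 6, 1), (4, 4, 1), (6, 1, 0), (6, 3, 1)]


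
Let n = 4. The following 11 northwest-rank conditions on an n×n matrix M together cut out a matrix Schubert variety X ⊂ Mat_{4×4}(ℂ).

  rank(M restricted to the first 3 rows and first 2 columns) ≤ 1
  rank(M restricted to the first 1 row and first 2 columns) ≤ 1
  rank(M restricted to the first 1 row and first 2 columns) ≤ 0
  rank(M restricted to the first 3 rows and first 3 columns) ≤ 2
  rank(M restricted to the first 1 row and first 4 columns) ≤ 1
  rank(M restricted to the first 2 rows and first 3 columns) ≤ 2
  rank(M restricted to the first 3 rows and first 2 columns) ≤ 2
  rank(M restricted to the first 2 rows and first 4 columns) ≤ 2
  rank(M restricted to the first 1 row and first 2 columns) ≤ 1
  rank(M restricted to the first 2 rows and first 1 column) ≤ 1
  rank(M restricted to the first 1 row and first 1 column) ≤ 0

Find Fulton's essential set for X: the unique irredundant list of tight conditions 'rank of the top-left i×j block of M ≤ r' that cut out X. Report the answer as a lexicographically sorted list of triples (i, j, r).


Propagating the 11 rank bounds to every northwest block:

  R[1]: 0, 0, 1, 1
  R[2]: 1, 1, 2, 2
  R[3]: 1, 1, 2, 3
  R[4]: 1, 2, 3, 4

second differences of R give the permutation w = (3, 1, 4, 2).

Fulton essential set (2 of the 3 Rothe cells):

[(1, 2, 0), (3, 2, 1)]


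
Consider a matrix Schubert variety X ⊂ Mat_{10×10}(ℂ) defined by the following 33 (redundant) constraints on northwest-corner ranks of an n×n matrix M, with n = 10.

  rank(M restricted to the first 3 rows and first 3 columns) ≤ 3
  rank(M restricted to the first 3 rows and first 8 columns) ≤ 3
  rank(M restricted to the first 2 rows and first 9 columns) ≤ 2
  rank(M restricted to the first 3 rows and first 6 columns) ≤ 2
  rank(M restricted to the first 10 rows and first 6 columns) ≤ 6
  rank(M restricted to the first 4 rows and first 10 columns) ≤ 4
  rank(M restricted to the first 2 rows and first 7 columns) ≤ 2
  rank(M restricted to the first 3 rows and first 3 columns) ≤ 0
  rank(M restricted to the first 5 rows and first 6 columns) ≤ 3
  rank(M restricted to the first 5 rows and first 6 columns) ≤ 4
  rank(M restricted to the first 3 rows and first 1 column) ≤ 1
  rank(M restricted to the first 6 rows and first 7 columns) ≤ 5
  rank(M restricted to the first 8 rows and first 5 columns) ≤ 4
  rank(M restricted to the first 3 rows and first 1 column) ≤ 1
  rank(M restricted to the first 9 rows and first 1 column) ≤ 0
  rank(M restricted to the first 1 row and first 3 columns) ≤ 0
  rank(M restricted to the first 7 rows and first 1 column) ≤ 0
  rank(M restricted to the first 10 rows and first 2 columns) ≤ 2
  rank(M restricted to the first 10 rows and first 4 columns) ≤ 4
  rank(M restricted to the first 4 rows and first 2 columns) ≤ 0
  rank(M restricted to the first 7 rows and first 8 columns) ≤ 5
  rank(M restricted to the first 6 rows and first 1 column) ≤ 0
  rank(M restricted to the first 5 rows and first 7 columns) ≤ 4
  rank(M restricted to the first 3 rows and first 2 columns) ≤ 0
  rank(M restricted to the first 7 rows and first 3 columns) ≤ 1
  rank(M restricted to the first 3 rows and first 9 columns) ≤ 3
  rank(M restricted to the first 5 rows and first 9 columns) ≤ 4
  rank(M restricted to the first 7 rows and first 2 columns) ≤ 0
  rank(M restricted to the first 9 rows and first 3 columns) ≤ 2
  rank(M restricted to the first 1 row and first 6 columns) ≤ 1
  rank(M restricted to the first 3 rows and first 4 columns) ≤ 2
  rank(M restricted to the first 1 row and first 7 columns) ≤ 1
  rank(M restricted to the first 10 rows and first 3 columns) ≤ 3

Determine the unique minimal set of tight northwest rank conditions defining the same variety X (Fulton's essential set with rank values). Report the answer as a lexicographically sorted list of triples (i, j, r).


Propagating the 33 rank bounds to every northwest block:

  row 1: 0 0 0 1 1 1 1 1 1 1
  row 2: 0 0 0 1 2 2 2 2 2 2
  row 3: 0 0 0 1 2 2 3 3 3 3
  row 4: 0 0 1 2 3 3 4 4 4 4
  row 5: 0 0 1 2 3 3 4 4 4 5
  row 6: 0 0 1 2 3 4 5 5 5 6
  row 7: 0 0 1 2 3 4 5 5 6 7
  row 8: 0 1 2 3 4 5 6 6 7 8
  row 9: 0 1 2 3 4 5 6 7 8 9
  row 10: 1 2 3 4 5 6 7 8 9 10

giving w = (4, 5, 7, 3, 10, 6, 9, 2, 8, 1) via Δ²R.

ℓ(w)=24; the 7 essential cells (i,j,r):

[(3, 3, 0), (3, 6, 2), (5, 6, 3), (5, 9, 4), (7, 2, 0), (7, 8, 5), (9, 1, 0)]


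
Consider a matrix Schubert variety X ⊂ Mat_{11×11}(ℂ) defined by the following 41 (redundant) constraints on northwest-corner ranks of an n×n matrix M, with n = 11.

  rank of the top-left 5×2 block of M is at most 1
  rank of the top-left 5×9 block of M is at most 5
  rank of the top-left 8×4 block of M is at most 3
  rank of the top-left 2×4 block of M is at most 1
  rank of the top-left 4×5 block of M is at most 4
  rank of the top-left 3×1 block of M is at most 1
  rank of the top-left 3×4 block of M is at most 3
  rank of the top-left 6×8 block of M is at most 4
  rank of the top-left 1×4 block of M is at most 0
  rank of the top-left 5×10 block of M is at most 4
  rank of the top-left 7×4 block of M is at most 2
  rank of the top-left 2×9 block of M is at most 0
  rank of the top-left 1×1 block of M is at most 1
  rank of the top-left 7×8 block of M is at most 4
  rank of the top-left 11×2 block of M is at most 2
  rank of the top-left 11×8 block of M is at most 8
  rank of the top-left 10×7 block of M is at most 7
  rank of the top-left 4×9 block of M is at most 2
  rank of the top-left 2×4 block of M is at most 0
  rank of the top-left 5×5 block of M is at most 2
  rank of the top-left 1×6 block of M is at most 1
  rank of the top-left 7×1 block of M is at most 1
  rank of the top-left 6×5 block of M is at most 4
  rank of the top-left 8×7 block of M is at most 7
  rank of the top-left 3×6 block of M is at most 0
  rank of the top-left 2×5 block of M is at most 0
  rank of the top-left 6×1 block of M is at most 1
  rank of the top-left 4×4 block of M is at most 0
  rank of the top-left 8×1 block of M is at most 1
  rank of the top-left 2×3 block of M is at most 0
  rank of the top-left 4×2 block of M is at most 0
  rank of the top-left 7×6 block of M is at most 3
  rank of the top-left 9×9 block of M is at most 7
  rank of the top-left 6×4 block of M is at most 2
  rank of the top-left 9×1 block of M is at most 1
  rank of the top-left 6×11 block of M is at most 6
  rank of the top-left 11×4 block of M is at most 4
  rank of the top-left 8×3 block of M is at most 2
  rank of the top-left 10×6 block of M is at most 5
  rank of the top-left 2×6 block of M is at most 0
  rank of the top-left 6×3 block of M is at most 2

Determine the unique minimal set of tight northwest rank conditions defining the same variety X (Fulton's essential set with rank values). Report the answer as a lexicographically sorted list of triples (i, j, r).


The tightest implied rank at each (i,j), from the 41 conditions:

  i=1: 0  0  0  0  0  0  0  0  0  1  1
  i=2: 0  0  0  0  0  0  0  0  0  1  2
  i=3: 0  0  0  0  0  0  1  1  1  2  3
  i=4: 0  0  0  0  1  1  2  2  2  3  4
  i=5: 1  1  1  1  2  2  3  3  3  4  5
  i=6: 1  2  2  2  3  3  4  4  4  5  6
  i=7: 1  2  2  2  3  3  4  4  5  6  7
  i=8: 1  2  2  3  4  4  5  5  6  7  8
  i=9: 1  2  3  4  5  5  6  6  7  8  9
  i=10: 1  2  3  4  5  5  6  7  8  9  10
  i=11: 1  2  3  4  5  6  7  8  9  10  11

giving w = (10, 11, 7, 5, 1, 2, 9, 4, 3, 8, 6) via Δ²R.

8 SE-corners of the 34-cell Rothe diagram give Ess(w):

[(2, 9, 0), (3, 6, 0), (4, 4, 0), (7, 4, 2), (7, 6, 3), (7, 8, 4), (8, 3, 2), (10, 6, 5)]


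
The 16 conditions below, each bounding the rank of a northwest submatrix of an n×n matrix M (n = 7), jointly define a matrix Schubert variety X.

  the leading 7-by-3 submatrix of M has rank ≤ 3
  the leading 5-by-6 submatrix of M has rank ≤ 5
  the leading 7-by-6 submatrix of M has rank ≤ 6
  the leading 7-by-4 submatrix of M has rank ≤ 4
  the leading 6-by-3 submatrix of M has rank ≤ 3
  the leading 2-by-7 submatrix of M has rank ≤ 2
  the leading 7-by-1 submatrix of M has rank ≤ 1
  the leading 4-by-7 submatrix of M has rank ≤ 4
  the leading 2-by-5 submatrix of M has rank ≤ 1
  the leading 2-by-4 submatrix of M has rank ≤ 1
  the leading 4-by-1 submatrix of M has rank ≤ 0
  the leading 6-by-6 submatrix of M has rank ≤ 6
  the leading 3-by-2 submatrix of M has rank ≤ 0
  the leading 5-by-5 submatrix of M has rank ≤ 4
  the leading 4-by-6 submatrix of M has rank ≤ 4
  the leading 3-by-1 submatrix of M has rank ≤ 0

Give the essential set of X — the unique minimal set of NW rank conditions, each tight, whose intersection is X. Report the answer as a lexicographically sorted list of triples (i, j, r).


Computing R[i][j] = min implied NW-rank bound (n=7, 16 conditions):

  R[1]: 0  0  1  1  1  1  1
  R[2]: 0  0  1  1  1  2  2
  R[3]: 0  0  1  2  2  3  3
  R[4]: 0  1  2  3  3  4  4
  R[5]: 1  2  3  4  4  5  5
  R[6]: 1  2  3  4  5  6  6
  R[7]: 1  2  3  4  5  6  7

the unique w with this rank table is (3, 6, 4, 2, 1, 5, 7).

ℓ(w)=9; the 3 essential cells (i,j,r):

[(2, 5, 1), (3, 2, 0), (4, 1, 0)]


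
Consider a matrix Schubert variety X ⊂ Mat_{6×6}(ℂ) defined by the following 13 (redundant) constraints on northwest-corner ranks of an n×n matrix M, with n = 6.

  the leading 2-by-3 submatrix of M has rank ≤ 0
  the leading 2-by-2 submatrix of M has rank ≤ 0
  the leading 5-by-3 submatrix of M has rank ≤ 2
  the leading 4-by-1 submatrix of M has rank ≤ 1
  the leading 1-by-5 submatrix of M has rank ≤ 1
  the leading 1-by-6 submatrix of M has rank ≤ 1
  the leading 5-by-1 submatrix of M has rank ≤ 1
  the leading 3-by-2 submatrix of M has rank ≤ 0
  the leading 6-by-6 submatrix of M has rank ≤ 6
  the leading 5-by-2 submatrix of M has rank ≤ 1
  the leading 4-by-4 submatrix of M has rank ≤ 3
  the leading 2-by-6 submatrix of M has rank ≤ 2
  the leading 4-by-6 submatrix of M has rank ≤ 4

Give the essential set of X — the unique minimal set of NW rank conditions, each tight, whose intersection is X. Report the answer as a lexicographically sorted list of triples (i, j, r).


Computing R[i][j] = min implied NW-rank bound (n=6, 13 conditions):

  row 1: 0, 0, 0, 1, 1, 1
  row 2: 0, 0, 0, 1, 2, 2
  row 3: 0, 0, 1, 2, 3, 3
  row 4: 1, 1, 2, 3, 4, 4
  row 5: 1, 1, 2, 3, 4, 5
  row 6: 1, 2, 3, 4, 5, 6

second differences of R give the permutation w = (4, 5, 3, 1, 6, 2).

ℓ(w)=9; the 3 essential cells (i,j,r):

[(2, 3, 0), (3, 2, 0), (5, 2, 1)]


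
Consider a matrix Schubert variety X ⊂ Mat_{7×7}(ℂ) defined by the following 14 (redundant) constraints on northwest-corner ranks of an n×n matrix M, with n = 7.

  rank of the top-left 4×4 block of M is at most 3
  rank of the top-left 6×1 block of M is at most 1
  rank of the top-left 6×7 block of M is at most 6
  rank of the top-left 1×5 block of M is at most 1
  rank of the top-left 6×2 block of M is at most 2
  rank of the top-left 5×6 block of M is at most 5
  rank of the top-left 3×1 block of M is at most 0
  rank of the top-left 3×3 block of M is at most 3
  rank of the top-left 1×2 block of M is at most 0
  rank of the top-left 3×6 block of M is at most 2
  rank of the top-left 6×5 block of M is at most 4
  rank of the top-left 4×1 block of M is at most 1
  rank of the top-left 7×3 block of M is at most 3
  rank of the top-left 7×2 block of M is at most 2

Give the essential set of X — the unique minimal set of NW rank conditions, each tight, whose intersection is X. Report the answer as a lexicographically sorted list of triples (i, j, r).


The tightest implied rank at each (i,j), from the 14 conditions:

  R[1]: 0 | 0 | 1 | 1 | 1 | 1 | 1
  R[2]: 0 | 1 | 2 | 2 | 2 | 2 | 2
  R[3]: 0 | 1 | 2 | 2 | 2 | 2 | 3
  R[4]: 1 | 2 | 3 | 3 | 3 | 3 | 4
  R[5]: 1 | 2 | 3 | 4 | 4 | 4 | 5
  R[6]: 1 | 2 | 3 | 4 | 4 | 5 | 6
  R[7]: 1 | 2 | 3 | 4 | 5 | 6 | 7

hence w(1..7) = (3, 2, 7, 1, 4, 6, 5).

ℓ(w)=8; the 4 essential cells (i,j,r):

[(1, 2, 0), (3, 1, 0), (3, 6, 2), (6, 5, 4)]


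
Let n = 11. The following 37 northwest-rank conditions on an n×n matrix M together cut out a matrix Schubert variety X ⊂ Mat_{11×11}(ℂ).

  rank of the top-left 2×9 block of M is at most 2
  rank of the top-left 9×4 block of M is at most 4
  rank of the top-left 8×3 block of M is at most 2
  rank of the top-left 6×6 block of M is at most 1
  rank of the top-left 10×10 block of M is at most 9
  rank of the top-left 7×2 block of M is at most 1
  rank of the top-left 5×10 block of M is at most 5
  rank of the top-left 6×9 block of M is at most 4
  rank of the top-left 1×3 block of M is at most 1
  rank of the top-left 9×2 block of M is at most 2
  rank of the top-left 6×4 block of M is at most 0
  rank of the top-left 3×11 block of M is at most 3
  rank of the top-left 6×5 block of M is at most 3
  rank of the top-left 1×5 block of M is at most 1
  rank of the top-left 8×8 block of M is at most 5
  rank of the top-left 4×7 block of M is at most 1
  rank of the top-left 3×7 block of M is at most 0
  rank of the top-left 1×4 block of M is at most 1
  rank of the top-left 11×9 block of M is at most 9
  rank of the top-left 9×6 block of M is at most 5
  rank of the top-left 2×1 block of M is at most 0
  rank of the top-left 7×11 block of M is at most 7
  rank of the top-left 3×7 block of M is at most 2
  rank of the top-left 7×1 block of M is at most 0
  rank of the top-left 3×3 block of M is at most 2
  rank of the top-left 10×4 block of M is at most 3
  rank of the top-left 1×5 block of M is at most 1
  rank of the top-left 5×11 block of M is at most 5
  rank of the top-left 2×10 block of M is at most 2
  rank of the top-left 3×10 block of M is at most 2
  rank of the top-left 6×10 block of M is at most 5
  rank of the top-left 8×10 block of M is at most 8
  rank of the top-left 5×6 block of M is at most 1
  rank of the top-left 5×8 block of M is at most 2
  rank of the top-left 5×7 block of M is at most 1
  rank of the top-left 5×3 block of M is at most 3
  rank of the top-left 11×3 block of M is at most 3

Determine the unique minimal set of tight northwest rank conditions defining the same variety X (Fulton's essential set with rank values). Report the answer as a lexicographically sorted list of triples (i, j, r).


Recovering R(i,j) via the rank-extension bound from the 37 conditions:

  row 1: 0 0 0 0 0 0 0 1 1 1 1
  row 2: 0 0 0 0 0 0 0 1 2 2 2
  row 3: 0 0 0 0 0 0 0 1 2 2 3
  row 4: 0 0 0 0 1 1 1 2 3 3 4
  row 5: 0 0 0 0 1 1 1 2 3 4 5
  row 6: 0 0 0 0 1 1 2 3 4 5 6
  row 7: 0 1 1 1 2 2 3 4 5 6 7
  row 8: 1 2 2 2 3 3 4 5 6 7 8
  row 9: 1 2 3 3 4 4 5 6 7 8 9
  row 10: 1 2 3 3 4 5 6 7 8 9 10
  row 11: 1 2 3 4 5 6 7 8 9 10 11

hence w(1..11) = (8, 9, 11, 5, 10, 7, 2, 1, 3, 6, 4).

7 SE-corners of the 39-cell Rothe diagram give Ess(w):

[(3, 7, 0), (3, 10, 2), (5, 7, 1), (6, 4, 0), (6, 6, 1), (7, 1, 0), (10, 4, 3)]


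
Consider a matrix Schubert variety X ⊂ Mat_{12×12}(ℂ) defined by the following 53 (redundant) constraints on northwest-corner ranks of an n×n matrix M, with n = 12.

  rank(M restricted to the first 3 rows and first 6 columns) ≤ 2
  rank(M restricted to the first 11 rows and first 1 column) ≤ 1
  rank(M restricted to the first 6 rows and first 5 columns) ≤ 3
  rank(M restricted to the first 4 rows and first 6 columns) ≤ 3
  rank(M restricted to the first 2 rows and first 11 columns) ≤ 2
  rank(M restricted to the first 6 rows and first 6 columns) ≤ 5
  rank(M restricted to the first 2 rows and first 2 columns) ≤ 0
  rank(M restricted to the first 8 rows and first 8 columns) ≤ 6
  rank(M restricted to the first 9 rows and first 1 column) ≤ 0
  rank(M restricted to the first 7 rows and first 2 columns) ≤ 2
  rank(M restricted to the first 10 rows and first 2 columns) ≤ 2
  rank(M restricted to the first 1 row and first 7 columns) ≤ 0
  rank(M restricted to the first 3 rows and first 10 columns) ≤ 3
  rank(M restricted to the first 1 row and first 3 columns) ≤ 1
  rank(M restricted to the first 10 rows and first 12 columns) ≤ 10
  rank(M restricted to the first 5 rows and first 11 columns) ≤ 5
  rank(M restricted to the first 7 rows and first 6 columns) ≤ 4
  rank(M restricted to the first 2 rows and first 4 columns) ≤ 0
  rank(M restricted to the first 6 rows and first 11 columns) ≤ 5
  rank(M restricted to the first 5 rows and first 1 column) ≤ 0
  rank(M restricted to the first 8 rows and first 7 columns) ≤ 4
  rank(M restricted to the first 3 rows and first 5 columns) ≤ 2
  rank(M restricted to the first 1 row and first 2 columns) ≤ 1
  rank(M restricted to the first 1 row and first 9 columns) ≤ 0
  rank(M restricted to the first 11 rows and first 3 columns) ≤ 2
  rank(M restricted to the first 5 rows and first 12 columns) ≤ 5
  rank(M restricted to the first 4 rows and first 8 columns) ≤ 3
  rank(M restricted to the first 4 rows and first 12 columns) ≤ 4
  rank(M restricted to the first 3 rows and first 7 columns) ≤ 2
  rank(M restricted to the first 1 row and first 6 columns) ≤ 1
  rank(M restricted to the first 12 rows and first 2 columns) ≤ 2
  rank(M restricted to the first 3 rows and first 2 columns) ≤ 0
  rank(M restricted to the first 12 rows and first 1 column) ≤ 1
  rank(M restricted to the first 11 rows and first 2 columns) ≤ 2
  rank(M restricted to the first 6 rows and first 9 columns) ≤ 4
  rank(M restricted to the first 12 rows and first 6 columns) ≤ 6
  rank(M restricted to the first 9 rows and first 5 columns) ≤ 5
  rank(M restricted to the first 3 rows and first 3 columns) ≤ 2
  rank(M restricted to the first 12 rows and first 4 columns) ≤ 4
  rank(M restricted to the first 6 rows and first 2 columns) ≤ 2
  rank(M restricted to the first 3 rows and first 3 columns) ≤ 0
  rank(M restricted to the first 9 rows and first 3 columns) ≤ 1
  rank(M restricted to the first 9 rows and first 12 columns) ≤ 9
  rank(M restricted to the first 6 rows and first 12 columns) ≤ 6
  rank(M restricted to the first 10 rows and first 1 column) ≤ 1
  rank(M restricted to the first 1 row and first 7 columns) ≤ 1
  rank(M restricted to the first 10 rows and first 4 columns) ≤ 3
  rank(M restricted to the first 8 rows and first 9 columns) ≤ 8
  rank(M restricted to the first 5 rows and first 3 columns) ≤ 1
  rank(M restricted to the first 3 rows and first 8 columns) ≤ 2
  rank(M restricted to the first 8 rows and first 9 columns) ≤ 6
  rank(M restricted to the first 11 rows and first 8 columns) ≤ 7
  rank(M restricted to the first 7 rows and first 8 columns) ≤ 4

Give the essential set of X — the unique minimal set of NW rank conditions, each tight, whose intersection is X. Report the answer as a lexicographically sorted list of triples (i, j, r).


Propagating the 53 rank bounds to every northwest block:

  R[1]: 0  0  0  0  0  0  0  0  0  1  1  1
  R[2]: 0  0  0  0  1  1  1  1  1  2  2  2
  R[3]: 0  0  0  1  2  2  2  2  2  3  3  3
  R[4]: 0  1  1  2  3  3  3  3  3  4  4  4
  R[5]: 0  1  1  2  3  4  4  4  4  5  5  5
  R[6]: 0  1  1  2  3  4  4  4  4  5  5  6
  R[7]: 0  1  1  2  3  4  4  4  5  6  6  7
  R[8]: 0  1  1  2  3  4  4  5  6  7  7  8
  R[9]: 0  1  1  2  3  4  5  6  7  8  8  9
  R[10]: 1  2  2  3  4  5  6  7  8  9  9  10
  R[11]: 1  2  2  3  4  5  6  7  8  9  10  11
  R[12]: 1  2  3  4  5  6  7  8  9  10  11  12

the unique w with this rank table is (10, 5, 4, 2, 6, 12, 9, 8, 7, 1, 11, 3).

Rothe diagram D(w) (35 cells), 10 SE-corners (essential conditions):

[(1, 9, 0), (2, 4, 0), (3, 3, 0), (6, 9, 4), (6, 11, 5), (7, 8, 4), (8, 7, 4), (9, 1, 0), (9, 3, 1), (11, 3, 2)]
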